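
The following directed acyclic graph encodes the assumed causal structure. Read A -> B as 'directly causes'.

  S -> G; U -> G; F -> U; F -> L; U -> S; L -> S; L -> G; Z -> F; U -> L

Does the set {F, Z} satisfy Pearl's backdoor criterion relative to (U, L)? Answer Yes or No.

Backdoor paths from U to L (paths whose first edge points into U):
  P1: U <- F -> L
Condition 1 (no descendant of U in the set): holds — descendants of U are {G, L, S}; none are in {F, Z}.
Condition 2 (every backdoor path blocked by {F, Z}):
  P1: blocked at fork node F ∈ conditioning set.
{F, Z} satisfies the backdoor criterion.

Yes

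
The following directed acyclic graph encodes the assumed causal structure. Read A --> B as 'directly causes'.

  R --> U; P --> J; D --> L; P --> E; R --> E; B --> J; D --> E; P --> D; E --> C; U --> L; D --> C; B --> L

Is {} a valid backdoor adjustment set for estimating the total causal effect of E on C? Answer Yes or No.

No

Backdoor paths from E to C (paths whose first edge points into E):
  P1: E <- P -> D -> C
  P2: E <- P -> J <- B -> L <- D -> C
  P3: E <- R -> U -> L <- D -> C
  P4: E <- R -> U -> L <- B -> J <- P -> D -> C
  P5: E <- D -> C
Condition 1 (no descendant of E in the set): holds — descendants of E are {C}; none are in {}.
Condition 2 (every backdoor path blocked by {}):
  P1: open — no interior node is in the conditioning set.
  P2: blocked at collider J (neither it nor any descendant is in the conditioning set).
  P3: blocked at collider L (neither it nor any descendant is in the conditioning set).
  P4: blocked at collider L (neither it nor any descendant is in the conditioning set).
  P5: open — no interior node is in the conditioning set.
{} does not satisfy the backdoor criterion.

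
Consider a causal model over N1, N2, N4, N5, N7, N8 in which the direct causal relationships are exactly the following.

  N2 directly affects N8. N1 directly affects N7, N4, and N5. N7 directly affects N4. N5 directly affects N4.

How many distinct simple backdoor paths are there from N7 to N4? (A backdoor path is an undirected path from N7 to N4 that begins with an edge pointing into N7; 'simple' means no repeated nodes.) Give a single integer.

2

A backdoor path from N7 to N4 is any simple undirected path whose first edge points into N7 (i.e. leaves N7 via a parent).
Parents of N7: {N1}.
Enumerating:
  P1: N7 <- N1 -> N5 -> N4
  P2: N7 <- N1 -> N4
That exhausts the simple backdoor paths. Count: 2.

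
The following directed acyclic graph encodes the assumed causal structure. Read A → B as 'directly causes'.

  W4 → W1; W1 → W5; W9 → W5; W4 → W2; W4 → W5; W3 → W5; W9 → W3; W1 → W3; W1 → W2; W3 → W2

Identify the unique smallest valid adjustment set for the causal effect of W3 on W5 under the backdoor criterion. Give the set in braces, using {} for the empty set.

{W1, W9}

Variables eligible for adjustment (non-descendants of W3, excluding W3 and W5): {W1, W4, W9}.
Backdoor paths from W3 to W5:
  P1: W3 <- W9 -> W5
  P2: W3 <- W1 <- W4 -> W5
  P3: W3 <- W1 -> W5
  P4: W3 <- W1 -> W2 <- W4 -> W5
The empty set is not sufficient: P1 (W3 <- W9 -> W5) has no collider blocking it and no conditioned non-collider, so it is open.
Try {W1, W9}:
  P1: blocked at fork node W9 ∈ conditioning set.
  P2: blocked at chain node W1 ∈ conditioning set.
  P3: blocked at fork node W1 ∈ conditioning set.
  P4: blocked at fork node W1 ∈ conditioning set.
{W1, W9} contains no descendant of W3 and blocks every backdoor path.
Every element of {W1, W9} is needed (dropping W1 leaves P2 open; dropping W9 leaves P1 open), so no proper subset is valid.
Among all size-2 subsets of the eligible variables, only {W1, W9} blocks every backdoor path, so it is the unique smallest valid adjustment set.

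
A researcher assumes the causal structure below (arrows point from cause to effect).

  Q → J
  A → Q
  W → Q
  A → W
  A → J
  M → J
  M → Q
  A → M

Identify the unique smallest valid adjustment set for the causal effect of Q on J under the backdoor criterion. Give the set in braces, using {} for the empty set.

Variables eligible for adjustment (non-descendants of Q, excluding Q and J): {A, M, W}.
Backdoor paths from Q to J:
  P1: Q <- A -> M -> J
  P2: Q <- A -> J
  P3: Q <- W <- A -> M -> J
  P4: Q <- W <- A -> J
  P5: Q <- M <- A -> J
  P6: Q <- M -> J
The empty set is not sufficient: P1 (Q <- A -> M -> J) has no collider blocking it and no conditioned non-collider, so it is open.
Try {A, M}:
  P1: blocked at fork node A ∈ conditioning set.
  P2: blocked at fork node A ∈ conditioning set.
  P3: blocked at fork node A ∈ conditioning set.
  P4: blocked at fork node A ∈ conditioning set.
  P5: blocked at chain node M ∈ conditioning set.
  P6: blocked at fork node M ∈ conditioning set.
{A, M} contains no descendant of Q and blocks every backdoor path.
Every element of {A, M} is needed (dropping A leaves P2 open; dropping M leaves P6 open), so no proper subset is valid.
Among all size-2 subsets of the eligible variables, only {A, M} blocks every backdoor path, so it is the unique smallest valid adjustment set.

{A, M}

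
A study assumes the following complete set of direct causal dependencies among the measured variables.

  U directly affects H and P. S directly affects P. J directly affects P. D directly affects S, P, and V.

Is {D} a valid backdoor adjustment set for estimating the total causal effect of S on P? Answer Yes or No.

Yes

Backdoor paths from S to P (paths whose first edge points into S):
  P1: S <- D -> P
Condition 1 (no descendant of S in the set): holds — descendants of S are {P}; none are in {D}.
Condition 2 (every backdoor path blocked by {D}):
  P1: blocked at fork node D ∈ conditioning set.
{D} satisfies the backdoor criterion.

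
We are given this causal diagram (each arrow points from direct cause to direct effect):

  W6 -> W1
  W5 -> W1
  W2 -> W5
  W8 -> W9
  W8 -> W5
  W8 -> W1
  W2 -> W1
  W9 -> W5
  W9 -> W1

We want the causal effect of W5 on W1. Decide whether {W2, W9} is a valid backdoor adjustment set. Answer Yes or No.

No

Backdoor paths from W5 to W1 (paths whose first edge points into W5):
  P1: W5 <- W8 -> W9 -> W1
  P2: W5 <- W8 -> W1
  P3: W5 <- W2 -> W1
  P4: W5 <- W9 <- W8 -> W1
  P5: W5 <- W9 -> W1
Condition 1 (no descendant of W5 in the set): holds — descendants of W5 are {W1}; none are in {W2, W9}.
Condition 2 (every backdoor path blocked by {W2, W9}):
  P1: blocked at chain node W9 ∈ conditioning set.
  P2: open — no interior node is in the conditioning set.
  P3: blocked at fork node W2 ∈ conditioning set.
  P4: blocked at chain node W9 ∈ conditioning set.
  P5: blocked at fork node W9 ∈ conditioning set.
{W2, W9} does not satisfy the backdoor criterion.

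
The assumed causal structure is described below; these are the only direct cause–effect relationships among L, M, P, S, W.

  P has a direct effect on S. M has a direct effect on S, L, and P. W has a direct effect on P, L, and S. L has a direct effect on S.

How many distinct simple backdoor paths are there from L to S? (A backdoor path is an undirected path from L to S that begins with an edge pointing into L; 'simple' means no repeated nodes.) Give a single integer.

6

A backdoor path from L to S is any simple undirected path whose first edge points into L (i.e. leaves L via a parent).
Parents of L: {M, W}.
Enumerating:
  P1: L <- M -> P <- W -> S
  P2: L <- M -> P -> S
  P3: L <- M -> S
  P4: L <- W -> P <- M -> S
  P5: L <- W -> P -> S
  P6: L <- W -> S
That exhausts the simple backdoor paths. Count: 6.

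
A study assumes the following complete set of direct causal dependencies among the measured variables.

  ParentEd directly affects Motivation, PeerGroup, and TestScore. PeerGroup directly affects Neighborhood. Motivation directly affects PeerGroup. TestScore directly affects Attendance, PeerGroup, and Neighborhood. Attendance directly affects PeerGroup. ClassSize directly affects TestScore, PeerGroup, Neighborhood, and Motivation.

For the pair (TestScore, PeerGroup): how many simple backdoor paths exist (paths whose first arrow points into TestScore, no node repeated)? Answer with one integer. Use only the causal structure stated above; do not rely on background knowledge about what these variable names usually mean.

8

A backdoor path from TestScore to PeerGroup is any simple undirected path whose first edge points into TestScore (i.e. leaves TestScore via a parent).
Parents of TestScore: {ClassSize, ParentEd}.
Enumerating:
  P1: TestScore <- ParentEd -> Motivation <- ClassSize -> PeerGroup
  P2: TestScore <- ParentEd -> Motivation <- ClassSize -> Neighborhood <- PeerGroup
  P3: TestScore <- ParentEd -> Motivation -> PeerGroup
  P4: TestScore <- ParentEd -> PeerGroup
  P5: TestScore <- ClassSize -> Motivation <- ParentEd -> PeerGroup
  P6: TestScore <- ClassSize -> Motivation -> PeerGroup
  P7: TestScore <- ClassSize -> PeerGroup
  P8: TestScore <- ClassSize -> Neighborhood <- PeerGroup
That exhausts the simple backdoor paths. Count: 8.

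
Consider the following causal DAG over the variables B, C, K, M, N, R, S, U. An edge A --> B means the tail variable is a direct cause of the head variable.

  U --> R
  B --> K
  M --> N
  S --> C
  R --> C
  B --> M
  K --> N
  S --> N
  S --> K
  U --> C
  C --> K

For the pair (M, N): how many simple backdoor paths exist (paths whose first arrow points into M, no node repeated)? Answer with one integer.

3

A backdoor path from M to N is any simple undirected path whose first edge points into M (i.e. leaves M via a parent).
Parents of M: {B}.
Enumerating:
  P1: M <- B -> K <- S -> N
  P2: M <- B -> K <- C <- S -> N
  P3: M <- B -> K -> N
That exhausts the simple backdoor paths. Count: 3.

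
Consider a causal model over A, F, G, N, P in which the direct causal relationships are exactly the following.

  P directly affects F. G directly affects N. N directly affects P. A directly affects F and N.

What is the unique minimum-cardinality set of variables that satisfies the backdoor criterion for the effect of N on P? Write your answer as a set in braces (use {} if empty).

Variables eligible for adjustment (non-descendants of N, excluding N and P): {A, G}.
Backdoor paths from N to P:
  P1: N <- A -> F <- P
Each backdoor path contains an unconditioned collider, so every path is already blocked with the empty conditioning set:
  P1: blocked at collider F (neither it nor any descendant is in the conditioning set).
The empty set is therefore the unique smallest valid set.

{}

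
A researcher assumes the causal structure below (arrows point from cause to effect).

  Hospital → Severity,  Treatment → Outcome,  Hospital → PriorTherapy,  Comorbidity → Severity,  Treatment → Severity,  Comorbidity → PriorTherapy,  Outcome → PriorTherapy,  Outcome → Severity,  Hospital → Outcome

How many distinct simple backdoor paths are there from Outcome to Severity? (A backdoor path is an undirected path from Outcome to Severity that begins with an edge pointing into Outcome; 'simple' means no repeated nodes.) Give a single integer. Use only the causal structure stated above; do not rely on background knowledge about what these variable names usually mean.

3

A backdoor path from Outcome to Severity is any simple undirected path whose first edge points into Outcome (i.e. leaves Outcome via a parent).
Parents of Outcome: {Hospital, Treatment}.
Enumerating:
  P1: Outcome <- Hospital -> PriorTherapy <- Comorbidity -> Severity
  P2: Outcome <- Hospital -> Severity
  P3: Outcome <- Treatment -> Severity
That exhausts the simple backdoor paths. Count: 3.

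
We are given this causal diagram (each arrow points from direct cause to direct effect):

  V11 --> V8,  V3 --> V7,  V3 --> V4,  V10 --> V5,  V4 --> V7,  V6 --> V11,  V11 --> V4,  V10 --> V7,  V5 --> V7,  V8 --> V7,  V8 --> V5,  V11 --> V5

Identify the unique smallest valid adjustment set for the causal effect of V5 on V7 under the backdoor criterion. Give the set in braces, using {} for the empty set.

Variables eligible for adjustment (non-descendants of V5, excluding V5 and V7): {V10, V11, V3, V4, V6, V8}.
Backdoor paths from V5 to V7:
  P1: V5 <- V10 -> V7
  P2: V5 <- V11 -> V8 -> V7
  P3: V5 <- V11 -> V4 <- V3 -> V7
  P4: V5 <- V11 -> V4 -> V7
  P5: V5 <- V8 <- V11 -> V4 <- V3 -> V7
  P6: V5 <- V8 <- V11 -> V4 -> V7
  P7: V5 <- V8 -> V7
The empty set is not sufficient: P1 (V5 <- V10 -> V7) has no collider blocking it and no conditioned non-collider, so it is open.
Try {V10, V11, V8}:
  P1: blocked at fork node V10 ∈ conditioning set.
  P2: blocked at fork node V11 ∈ conditioning set.
  P3: blocked at fork node V11 ∈ conditioning set.
  P4: blocked at fork node V11 ∈ conditioning set.
  P5: blocked at chain node V8 ∈ conditioning set.
  P6: blocked at chain node V8 ∈ conditioning set.
  P7: blocked at fork node V8 ∈ conditioning set.
{V10, V11, V8} contains no descendant of V5 and blocks every backdoor path.
Every element of {V10, V11, V8} is needed (dropping V10 leaves P1 open; dropping V11 leaves P4 open; dropping V8 leaves P7 open), so no proper subset is valid.
Among all size-3 subsets of the eligible variables, only {V10, V11, V8} blocks every backdoor path, so it is the unique smallest valid adjustment set.

{V10, V11, V8}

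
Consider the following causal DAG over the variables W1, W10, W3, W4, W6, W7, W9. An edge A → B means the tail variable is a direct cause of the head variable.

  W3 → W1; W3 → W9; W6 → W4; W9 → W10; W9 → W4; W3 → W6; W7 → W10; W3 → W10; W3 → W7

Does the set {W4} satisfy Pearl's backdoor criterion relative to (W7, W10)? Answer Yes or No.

No

Backdoor paths from W7 to W10 (paths whose first edge points into W7):
  P1: W7 <- W3 -> W9 -> W10
  P2: W7 <- W3 -> W6 -> W4 <- W9 -> W10
  P3: W7 <- W3 -> W10
Condition 1 (no descendant of W7 in the set): holds — descendants of W7 are {W10}; none are in {W4}.
Condition 2 (every backdoor path blocked by {W4}):
  P1: open — no interior node is in the conditioning set.
  P2: open — collider(s) W4 are conditioned on (or have a conditioned descendant) and no non-collider on the path is in the set.
  P3: open — no interior node is in the conditioning set.
{W4} does not satisfy the backdoor criterion.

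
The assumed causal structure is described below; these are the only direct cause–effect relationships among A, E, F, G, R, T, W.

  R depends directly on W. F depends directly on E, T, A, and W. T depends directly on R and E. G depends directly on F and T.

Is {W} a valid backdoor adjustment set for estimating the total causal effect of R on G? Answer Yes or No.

Yes

Backdoor paths from R to G (paths whose first edge points into R):
  P1: R <- W -> F <- E -> T -> G
  P2: R <- W -> F <- T -> G
  P3: R <- W -> F -> G
Condition 1 (no descendant of R in the set): holds — descendants of R are {F, G, T}; none are in {W}.
Condition 2 (every backdoor path blocked by {W}):
  P1: blocked at fork node W ∈ conditioning set.
  P2: blocked at fork node W ∈ conditioning set.
  P3: blocked at fork node W ∈ conditioning set.
{W} satisfies the backdoor criterion.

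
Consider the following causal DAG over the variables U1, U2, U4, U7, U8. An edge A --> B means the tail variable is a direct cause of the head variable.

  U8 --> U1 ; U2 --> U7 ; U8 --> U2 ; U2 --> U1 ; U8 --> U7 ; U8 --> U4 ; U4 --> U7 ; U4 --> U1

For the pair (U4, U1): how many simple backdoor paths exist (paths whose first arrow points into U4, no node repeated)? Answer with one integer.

3

A backdoor path from U4 to U1 is any simple undirected path whose first edge points into U4 (i.e. leaves U4 via a parent).
Parents of U4: {U8}.
Enumerating:
  P1: U4 <- U8 -> U2 -> U1
  P2: U4 <- U8 -> U7 <- U2 -> U1
  P3: U4 <- U8 -> U1
That exhausts the simple backdoor paths. Count: 3.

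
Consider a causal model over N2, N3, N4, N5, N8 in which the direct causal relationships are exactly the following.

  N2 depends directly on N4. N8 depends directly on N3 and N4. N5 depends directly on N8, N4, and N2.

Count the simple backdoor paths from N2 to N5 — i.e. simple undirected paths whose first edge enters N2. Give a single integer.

A backdoor path from N2 to N5 is any simple undirected path whose first edge points into N2 (i.e. leaves N2 via a parent).
Parents of N2: {N4}.
Enumerating:
  P1: N2 <- N4 -> N8 -> N5
  P2: N2 <- N4 -> N5
That exhausts the simple backdoor paths. Count: 2.

2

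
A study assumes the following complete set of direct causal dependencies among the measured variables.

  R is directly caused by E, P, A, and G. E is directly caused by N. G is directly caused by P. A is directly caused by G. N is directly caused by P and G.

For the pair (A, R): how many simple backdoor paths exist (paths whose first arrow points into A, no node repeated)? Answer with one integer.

A backdoor path from A to R is any simple undirected path whose first edge points into A (i.e. leaves A via a parent).
Parents of A: {G}.
Enumerating:
  P1: A <- G <- P -> N -> E -> R
  P2: A <- G <- P -> R
  P3: A <- G -> N <- P -> R
  P4: A <- G -> N -> E -> R
  P5: A <- G -> R
That exhausts the simple backdoor paths. Count: 5.

5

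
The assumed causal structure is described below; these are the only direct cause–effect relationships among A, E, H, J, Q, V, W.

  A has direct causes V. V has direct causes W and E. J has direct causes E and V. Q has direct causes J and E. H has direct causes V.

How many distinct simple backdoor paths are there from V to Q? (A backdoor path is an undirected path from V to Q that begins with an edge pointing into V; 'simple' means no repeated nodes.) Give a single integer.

A backdoor path from V to Q is any simple undirected path whose first edge points into V (i.e. leaves V via a parent).
Parents of V: {E, W}.
Enumerating:
  P1: V <- E -> J -> Q
  P2: V <- E -> Q
That exhausts the simple backdoor paths. Count: 2.

2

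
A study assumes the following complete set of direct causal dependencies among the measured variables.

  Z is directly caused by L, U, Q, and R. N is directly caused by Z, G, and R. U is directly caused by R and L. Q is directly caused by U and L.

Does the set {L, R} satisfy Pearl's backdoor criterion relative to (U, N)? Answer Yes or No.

Yes

Backdoor paths from U to N (paths whose first edge points into U):
  P1: U <- L -> Q -> Z <- R -> N
  P2: U <- L -> Q -> Z -> N
  P3: U <- L -> Z <- R -> N
  P4: U <- L -> Z -> N
  P5: U <- R -> Z -> N
  P6: U <- R -> N
Condition 1 (no descendant of U in the set): holds — descendants of U are {N, Q, Z}; none are in {L, R}.
Condition 2 (every backdoor path blocked by {L, R}):
  P1: blocked at fork node L ∈ conditioning set.
  P2: blocked at fork node L ∈ conditioning set.
  P3: blocked at fork node L ∈ conditioning set.
  P4: blocked at fork node L ∈ conditioning set.
  P5: blocked at fork node R ∈ conditioning set.
  P6: blocked at fork node R ∈ conditioning set.
{L, R} satisfies the backdoor criterion.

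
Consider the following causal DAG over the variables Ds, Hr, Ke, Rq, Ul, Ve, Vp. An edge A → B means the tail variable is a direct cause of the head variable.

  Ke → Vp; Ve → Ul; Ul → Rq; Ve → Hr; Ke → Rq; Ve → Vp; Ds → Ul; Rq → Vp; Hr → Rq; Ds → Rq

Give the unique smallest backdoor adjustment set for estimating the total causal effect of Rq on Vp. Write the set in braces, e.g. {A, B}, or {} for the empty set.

Variables eligible for adjustment (non-descendants of Rq, excluding Rq and Vp): {Ds, Hr, Ke, Ul, Ve}.
Backdoor paths from Rq to Vp:
  P1: Rq <- Ds -> Ul <- Ve -> Vp
  P2: Rq <- Ke -> Vp
  P3: Rq <- Hr <- Ve -> Vp
  P4: Rq <- Ul <- Ve -> Vp
The empty set is not sufficient: P2 (Rq <- Ke -> Vp) has no collider blocking it and no conditioned non-collider, so it is open.
Try {Ke, Ve}:
  P1: blocked at collider Ul (neither it nor any descendant is in the conditioning set).
  P2: blocked at fork node Ke ∈ conditioning set.
  P3: blocked at fork node Ve ∈ conditioning set.
  P4: blocked at fork node Ve ∈ conditioning set.
{Ke, Ve} contains no descendant of Rq and blocks every backdoor path.
Every element of {Ke, Ve} is needed (dropping Ke leaves P2 open; dropping Ve leaves P3 open), so no proper subset is valid.
Among all size-2 subsets of the eligible variables, only {Ke, Ve} blocks every backdoor path, so it is the unique smallest valid adjustment set.

{Ke, Ve}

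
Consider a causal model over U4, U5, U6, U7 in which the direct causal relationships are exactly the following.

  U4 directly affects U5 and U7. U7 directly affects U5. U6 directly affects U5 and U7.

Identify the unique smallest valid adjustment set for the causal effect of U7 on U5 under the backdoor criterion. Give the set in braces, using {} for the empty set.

Variables eligible for adjustment (non-descendants of U7, excluding U7 and U5): {U4, U6}.
Backdoor paths from U7 to U5:
  P1: U7 <- U6 -> U5
  P2: U7 <- U4 -> U5
The empty set is not sufficient: P1 (U7 <- U6 -> U5) has no collider blocking it and no conditioned non-collider, so it is open.
Try {U4, U6}:
  P1: blocked at fork node U6 ∈ conditioning set.
  P2: blocked at fork node U4 ∈ conditioning set.
{U4, U6} contains no descendant of U7 and blocks every backdoor path.
Every element of {U4, U6} is needed (dropping U4 leaves P2 open; dropping U6 leaves P1 open), so no proper subset is valid.
Among all size-2 subsets of the eligible variables, only {U4, U6} blocks every backdoor path, so it is the unique smallest valid adjustment set.

{U4, U6}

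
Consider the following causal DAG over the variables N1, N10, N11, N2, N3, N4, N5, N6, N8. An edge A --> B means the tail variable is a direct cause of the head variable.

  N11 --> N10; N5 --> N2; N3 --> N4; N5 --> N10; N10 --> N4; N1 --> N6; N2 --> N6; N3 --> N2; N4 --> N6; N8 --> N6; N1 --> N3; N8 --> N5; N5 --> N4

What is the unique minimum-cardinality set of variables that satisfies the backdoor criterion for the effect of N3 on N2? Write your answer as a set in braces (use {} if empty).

Variables eligible for adjustment (non-descendants of N3, excluding N3 and N2): {N1, N10, N11, N5, N8}.
Backdoor paths from N3 to N2:
  P1: N3 <- N1 -> N6 <- N8 -> N5 -> N2
  P2: N3 <- N1 -> N6 <- N2
  P3: N3 <- N1 -> N6 <- N4 <- N5 -> N2
  P4: N3 <- N1 -> N6 <- N4 <- N10 <- N5 -> N2
Each backdoor path contains an unconditioned collider, so every path is already blocked with the empty conditioning set:
  P1: blocked at collider N6 (neither it nor any descendant is in the conditioning set).
  P2: blocked at collider N6 (neither it nor any descendant is in the conditioning set).
  P3: blocked at collider N6 (neither it nor any descendant is in the conditioning set).
  P4: blocked at collider N6 (neither it nor any descendant is in the conditioning set).
The empty set is therefore the unique smallest valid set.

{}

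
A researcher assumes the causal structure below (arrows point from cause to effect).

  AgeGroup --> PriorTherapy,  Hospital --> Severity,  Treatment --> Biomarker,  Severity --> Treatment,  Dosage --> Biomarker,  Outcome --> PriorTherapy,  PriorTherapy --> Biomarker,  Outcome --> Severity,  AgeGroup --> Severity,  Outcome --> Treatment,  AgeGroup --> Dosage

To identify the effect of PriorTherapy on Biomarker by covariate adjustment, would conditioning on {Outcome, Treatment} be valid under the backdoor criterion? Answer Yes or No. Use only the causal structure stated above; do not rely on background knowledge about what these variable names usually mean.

No

Backdoor paths from PriorTherapy to Biomarker (paths whose first edge points into PriorTherapy):
  P1: PriorTherapy <- AgeGroup -> Severity <- Outcome -> Treatment -> Biomarker
  P2: PriorTherapy <- AgeGroup -> Severity -> Treatment -> Biomarker
  P3: PriorTherapy <- AgeGroup -> Dosage -> Biomarker
  P4: PriorTherapy <- Outcome -> Severity <- AgeGroup -> Dosage -> Biomarker
  P5: PriorTherapy <- Outcome -> Severity -> Treatment -> Biomarker
  P6: PriorTherapy <- Outcome -> Treatment <- Severity <- AgeGroup -> Dosage -> Biomarker
  P7: PriorTherapy <- Outcome -> Treatment -> Biomarker
Condition 1 (no descendant of PriorTherapy in the set): holds — descendants of PriorTherapy are {Biomarker}; none are in {Outcome, Treatment}.
Condition 2 (every backdoor path blocked by {Outcome, Treatment}):
  P1: blocked at fork node Outcome ∈ conditioning set.
  P2: blocked at chain node Treatment ∈ conditioning set.
  P3: open — no interior node is in the conditioning set.
  P4: blocked at fork node Outcome ∈ conditioning set.
  P5: blocked at fork node Outcome ∈ conditioning set.
  P6: blocked at fork node Outcome ∈ conditioning set.
  P7: blocked at fork node Outcome ∈ conditioning set.
{Outcome, Treatment} does not satisfy the backdoor criterion.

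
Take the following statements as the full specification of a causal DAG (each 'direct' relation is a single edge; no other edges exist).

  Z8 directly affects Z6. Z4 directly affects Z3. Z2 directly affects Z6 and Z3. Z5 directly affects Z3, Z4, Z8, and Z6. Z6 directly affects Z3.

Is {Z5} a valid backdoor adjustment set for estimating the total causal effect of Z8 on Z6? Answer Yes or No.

Yes

Backdoor paths from Z8 to Z6 (paths whose first edge points into Z8):
  P1: Z8 <- Z5 -> Z4 -> Z3 <- Z2 -> Z6
  P2: Z8 <- Z5 -> Z4 -> Z3 <- Z6
  P3: Z8 <- Z5 -> Z6
  P4: Z8 <- Z5 -> Z3 <- Z2 -> Z6
  P5: Z8 <- Z5 -> Z3 <- Z6
Condition 1 (no descendant of Z8 in the set): holds — descendants of Z8 are {Z3, Z6}; none are in {Z5}.
Condition 2 (every backdoor path blocked by {Z5}):
  P1: blocked at fork node Z5 ∈ conditioning set.
  P2: blocked at fork node Z5 ∈ conditioning set.
  P3: blocked at fork node Z5 ∈ conditioning set.
  P4: blocked at fork node Z5 ∈ conditioning set.
  P5: blocked at fork node Z5 ∈ conditioning set.
{Z5} satisfies the backdoor criterion.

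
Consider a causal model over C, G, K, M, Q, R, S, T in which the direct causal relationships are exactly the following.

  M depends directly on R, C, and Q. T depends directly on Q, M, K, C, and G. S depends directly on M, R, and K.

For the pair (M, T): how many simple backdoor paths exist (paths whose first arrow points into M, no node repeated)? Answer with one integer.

A backdoor path from M to T is any simple undirected path whose first edge points into M (i.e. leaves M via a parent).
Parents of M: {C, Q, R}.
Enumerating:
  P1: M <- C -> T
  P2: M <- Q -> T
  P3: M <- R -> S <- K -> T
That exhausts the simple backdoor paths. Count: 3.

3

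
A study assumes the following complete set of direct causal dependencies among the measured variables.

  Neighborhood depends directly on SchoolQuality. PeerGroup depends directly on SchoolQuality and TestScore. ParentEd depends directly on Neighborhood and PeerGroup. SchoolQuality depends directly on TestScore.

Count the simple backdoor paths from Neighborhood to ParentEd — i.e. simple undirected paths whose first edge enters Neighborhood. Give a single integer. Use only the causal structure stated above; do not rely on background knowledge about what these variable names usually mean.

2

A backdoor path from Neighborhood to ParentEd is any simple undirected path whose first edge points into Neighborhood (i.e. leaves Neighborhood via a parent).
Parents of Neighborhood: {SchoolQuality}.
Enumerating:
  P1: Neighborhood <- SchoolQuality <- TestScore -> PeerGroup -> ParentEd
  P2: Neighborhood <- SchoolQuality -> PeerGroup -> ParentEd
That exhausts the simple backdoor paths. Count: 2.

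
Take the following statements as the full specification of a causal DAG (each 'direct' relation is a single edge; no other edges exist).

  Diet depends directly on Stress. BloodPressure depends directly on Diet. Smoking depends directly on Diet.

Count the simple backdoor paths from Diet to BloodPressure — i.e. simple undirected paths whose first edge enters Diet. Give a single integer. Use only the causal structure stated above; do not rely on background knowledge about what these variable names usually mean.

A backdoor path from Diet to BloodPressure is any simple undirected path whose first edge points into Diet (i.e. leaves Diet via a parent).
Parents of Diet: {Stress}.
No simple path from any parent of Diet reaches BloodPressure without revisiting Diet, so there are no backdoor paths.

0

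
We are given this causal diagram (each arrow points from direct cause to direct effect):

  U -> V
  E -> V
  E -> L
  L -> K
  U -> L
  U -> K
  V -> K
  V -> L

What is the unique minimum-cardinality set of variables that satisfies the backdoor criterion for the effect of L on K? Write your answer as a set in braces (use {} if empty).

{U, V}

Variables eligible for adjustment (non-descendants of L, excluding L and K): {E, U, V}.
Backdoor paths from L to K:
  P1: L <- E -> V <- U -> K
  P2: L <- E -> V -> K
  P3: L <- U -> V -> K
  P4: L <- U -> K
  P5: L <- V <- U -> K
  P6: L <- V -> K
The empty set is not sufficient: P2 (L <- E -> V -> K) has no collider blocking it and no conditioned non-collider, so it is open.
Try {U, V}:
  P1: blocked at fork node U ∈ conditioning set.
  P2: blocked at chain node V ∈ conditioning set.
  P3: blocked at fork node U ∈ conditioning set.
  P4: blocked at fork node U ∈ conditioning set.
  P5: blocked at chain node V ∈ conditioning set.
  P6: blocked at fork node V ∈ conditioning set.
{U, V} contains no descendant of L and blocks every backdoor path.
Every element of {U, V} is needed (dropping U leaves P1 open; dropping V leaves P2 open), so no proper subset is valid.
Among all size-2 subsets of the eligible variables, only {U, V} blocks every backdoor path, so it is the unique smallest valid adjustment set.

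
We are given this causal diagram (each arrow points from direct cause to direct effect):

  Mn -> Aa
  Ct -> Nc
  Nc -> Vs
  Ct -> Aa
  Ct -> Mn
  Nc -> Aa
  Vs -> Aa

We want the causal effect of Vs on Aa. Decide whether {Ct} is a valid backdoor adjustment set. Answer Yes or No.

No

Backdoor paths from Vs to Aa (paths whose first edge points into Vs):
  P1: Vs <- Nc <- Ct -> Mn -> Aa
  P2: Vs <- Nc <- Ct -> Aa
  P3: Vs <- Nc -> Aa
Condition 1 (no descendant of Vs in the set): holds — descendants of Vs are {Aa}; none are in {Ct}.
Condition 2 (every backdoor path blocked by {Ct}):
  P1: blocked at fork node Ct ∈ conditioning set.
  P2: blocked at fork node Ct ∈ conditioning set.
  P3: open — no interior node is in the conditioning set.
{Ct} does not satisfy the backdoor criterion.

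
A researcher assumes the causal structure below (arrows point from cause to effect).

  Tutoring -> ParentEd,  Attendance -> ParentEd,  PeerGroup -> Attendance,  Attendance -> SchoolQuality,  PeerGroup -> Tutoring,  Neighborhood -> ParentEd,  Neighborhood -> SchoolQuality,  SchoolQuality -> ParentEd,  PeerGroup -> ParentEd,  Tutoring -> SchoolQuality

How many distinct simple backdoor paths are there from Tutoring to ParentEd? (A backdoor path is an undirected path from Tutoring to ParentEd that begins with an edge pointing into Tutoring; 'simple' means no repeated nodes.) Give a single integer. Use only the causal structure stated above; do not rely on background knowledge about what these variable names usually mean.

4

A backdoor path from Tutoring to ParentEd is any simple undirected path whose first edge points into Tutoring (i.e. leaves Tutoring via a parent).
Parents of Tutoring: {PeerGroup}.
Enumerating:
  P1: Tutoring <- PeerGroup -> Attendance -> SchoolQuality <- Neighborhood -> ParentEd
  P2: Tutoring <- PeerGroup -> Attendance -> SchoolQuality -> ParentEd
  P3: Tutoring <- PeerGroup -> Attendance -> ParentEd
  P4: Tutoring <- PeerGroup -> ParentEd
That exhausts the simple backdoor paths. Count: 4.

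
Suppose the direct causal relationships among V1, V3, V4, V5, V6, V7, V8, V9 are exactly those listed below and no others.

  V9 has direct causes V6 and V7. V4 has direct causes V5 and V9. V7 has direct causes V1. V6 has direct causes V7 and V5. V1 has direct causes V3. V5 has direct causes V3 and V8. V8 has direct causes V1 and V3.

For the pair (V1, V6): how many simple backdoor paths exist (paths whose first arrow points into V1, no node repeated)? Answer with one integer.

A backdoor path from V1 to V6 is any simple undirected path whose first edge points into V1 (i.e. leaves V1 via a parent).
Parents of V1: {V3}.
Enumerating:
  P1: V1 <- V3 -> V8 -> V5 -> V6
  P2: V1 <- V3 -> V8 -> V5 -> V4 <- V9 <- V7 -> V6
  P3: V1 <- V3 -> V8 -> V5 -> V4 <- V9 <- V6
  P4: V1 <- V3 -> V5 -> V6
  P5: V1 <- V3 -> V5 -> V4 <- V9 <- V7 -> V6
  P6: V1 <- V3 -> V5 -> V4 <- V9 <- V6
That exhausts the simple backdoor paths. Count: 6.

6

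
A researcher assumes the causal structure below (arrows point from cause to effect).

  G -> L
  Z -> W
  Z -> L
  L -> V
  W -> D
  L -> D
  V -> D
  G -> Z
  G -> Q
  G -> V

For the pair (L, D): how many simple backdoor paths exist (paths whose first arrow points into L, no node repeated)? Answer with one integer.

A backdoor path from L to D is any simple undirected path whose first edge points into L (i.e. leaves L via a parent).
Parents of L: {G, Z}.
Enumerating:
  P1: L <- G -> Z -> W -> D
  P2: L <- G -> V -> D
  P3: L <- Z <- G -> V -> D
  P4: L <- Z -> W -> D
That exhausts the simple backdoor paths. Count: 4.

4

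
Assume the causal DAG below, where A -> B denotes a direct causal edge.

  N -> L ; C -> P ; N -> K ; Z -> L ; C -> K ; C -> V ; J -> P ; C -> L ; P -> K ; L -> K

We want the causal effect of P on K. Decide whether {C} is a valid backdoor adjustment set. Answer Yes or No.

Backdoor paths from P to K (paths whose first edge points into P):
  P1: P <- C -> L <- N -> K
  P2: P <- C -> L -> K
  P3: P <- C -> K
Condition 1 (no descendant of P in the set): holds — descendants of P are {K}; none are in {C}.
Condition 2 (every backdoor path blocked by {C}):
  P1: blocked at fork node C ∈ conditioning set.
  P2: blocked at fork node C ∈ conditioning set.
  P3: blocked at fork node C ∈ conditioning set.
{C} satisfies the backdoor criterion.

Yes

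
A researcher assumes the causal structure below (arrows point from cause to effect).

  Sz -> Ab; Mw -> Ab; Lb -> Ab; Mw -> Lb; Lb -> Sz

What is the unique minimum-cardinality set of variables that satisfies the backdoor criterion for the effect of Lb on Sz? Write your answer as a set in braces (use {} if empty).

Variables eligible for adjustment (non-descendants of Lb, excluding Lb and Sz): {Mw}.
Backdoor paths from Lb to Sz:
  P1: Lb <- Mw -> Ab <- Sz
Each backdoor path contains an unconditioned collider, so every path is already blocked with the empty conditioning set:
  P1: blocked at collider Ab (neither it nor any descendant is in the conditioning set).
The empty set is therefore the unique smallest valid set.

{}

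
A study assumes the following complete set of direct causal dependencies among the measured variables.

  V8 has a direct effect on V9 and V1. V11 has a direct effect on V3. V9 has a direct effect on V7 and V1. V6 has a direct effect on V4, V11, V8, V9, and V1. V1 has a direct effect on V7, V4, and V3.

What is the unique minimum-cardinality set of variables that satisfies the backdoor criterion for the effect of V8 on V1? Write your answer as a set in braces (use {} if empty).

Variables eligible for adjustment (non-descendants of V8, excluding V8 and V1): {V11, V6}.
Backdoor paths from V8 to V1:
  P1: V8 <- V6 -> V9 -> V1
  P2: V8 <- V6 -> V9 -> V7 <- V1
  P3: V8 <- V6 -> V1
  P4: V8 <- V6 -> V11 -> V3 <- V1
  P5: V8 <- V6 -> V4 <- V1
The empty set is not sufficient: P1 (V8 <- V6 -> V9 -> V1) has no collider blocking it and no conditioned non-collider, so it is open.
Try {V6}:
  P1: blocked at fork node V6 ∈ conditioning set.
  P2: blocked at fork node V6 ∈ conditioning set.
  P3: blocked at fork node V6 ∈ conditioning set.
  P4: blocked at fork node V6 ∈ conditioning set.
  P5: blocked at fork node V6 ∈ conditioning set.
{V6} contains no descendant of V8 and blocks every backdoor path.
No other singleton works — e.g. {V11} leaves P1 open — so {V6} is the unique smallest valid adjustment set.

{V6}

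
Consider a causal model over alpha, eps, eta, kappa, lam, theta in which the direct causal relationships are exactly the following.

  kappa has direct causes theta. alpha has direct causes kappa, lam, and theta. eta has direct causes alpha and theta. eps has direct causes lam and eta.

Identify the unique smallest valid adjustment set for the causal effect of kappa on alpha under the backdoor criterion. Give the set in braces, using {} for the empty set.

{theta}

Variables eligible for adjustment (non-descendants of kappa, excluding kappa and alpha): {lam, theta}.
Backdoor paths from kappa to alpha:
  P1: kappa <- theta -> alpha
  P2: kappa <- theta -> eta <- alpha
  P3: kappa <- theta -> eta -> eps <- lam -> alpha
The empty set is not sufficient: P1 (kappa <- theta -> alpha) has no collider blocking it and no conditioned non-collider, so it is open.
Try {theta}:
  P1: blocked at fork node theta ∈ conditioning set.
  P2: blocked at fork node theta ∈ conditioning set.
  P3: blocked at fork node theta ∈ conditioning set.
{theta} contains no descendant of kappa and blocks every backdoor path.
No other singleton works — e.g. {lam} leaves P1 open — so {theta} is the unique smallest valid adjustment set.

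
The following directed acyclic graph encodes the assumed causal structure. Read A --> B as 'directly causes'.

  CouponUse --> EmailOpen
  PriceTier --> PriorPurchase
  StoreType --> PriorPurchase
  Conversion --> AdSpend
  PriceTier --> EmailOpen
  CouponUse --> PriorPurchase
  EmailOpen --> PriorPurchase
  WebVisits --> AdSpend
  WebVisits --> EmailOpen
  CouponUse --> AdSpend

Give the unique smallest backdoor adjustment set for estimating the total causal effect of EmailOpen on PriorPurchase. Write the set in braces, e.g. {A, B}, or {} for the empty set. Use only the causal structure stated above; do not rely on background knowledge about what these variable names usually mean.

{CouponUse, PriceTier}

Variables eligible for adjustment (non-descendants of EmailOpen, excluding EmailOpen and PriorPurchase): {AdSpend, Conversion, CouponUse, PriceTier, StoreType, WebVisits}.
Backdoor paths from EmailOpen to PriorPurchase:
  P1: EmailOpen <- PriceTier -> PriorPurchase
  P2: EmailOpen <- CouponUse -> PriorPurchase
  P3: EmailOpen <- WebVisits -> AdSpend <- CouponUse -> PriorPurchase
The empty set is not sufficient: P1 (EmailOpen <- PriceTier -> PriorPurchase) has no collider blocking it and no conditioned non-collider, so it is open.
Try {CouponUse, PriceTier}:
  P1: blocked at fork node PriceTier ∈ conditioning set.
  P2: blocked at fork node CouponUse ∈ conditioning set.
  P3: blocked at collider AdSpend (neither it nor any descendant is in the conditioning set).
{CouponUse, PriceTier} contains no descendant of EmailOpen and blocks every backdoor path.
Every element of {CouponUse, PriceTier} is needed (dropping CouponUse leaves P2 open; dropping PriceTier leaves P1 open), so no proper subset is valid.
Among all size-2 subsets of the eligible variables, only {CouponUse, PriceTier} blocks every backdoor path, so it is the unique smallest valid adjustment set.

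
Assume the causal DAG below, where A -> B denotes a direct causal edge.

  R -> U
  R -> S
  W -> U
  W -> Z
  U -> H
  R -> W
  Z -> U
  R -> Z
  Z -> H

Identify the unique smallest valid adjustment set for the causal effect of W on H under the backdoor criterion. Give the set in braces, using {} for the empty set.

Variables eligible for adjustment (non-descendants of W, excluding W and H): {R, S}.
Backdoor paths from W to H:
  P1: W <- R -> Z -> U -> H
  P2: W <- R -> Z -> H
  P3: W <- R -> U <- Z -> H
  P4: W <- R -> U -> H
The empty set is not sufficient: P1 (W <- R -> Z -> U -> H) has no collider blocking it and no conditioned non-collider, so it is open.
Try {R}:
  P1: blocked at fork node R ∈ conditioning set.
  P2: blocked at fork node R ∈ conditioning set.
  P3: blocked at fork node R ∈ conditioning set.
  P4: blocked at fork node R ∈ conditioning set.
{R} contains no descendant of W and blocks every backdoor path.
No other singleton works — e.g. {S} leaves P1 open — so {R} is the unique smallest valid adjustment set.

{R}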